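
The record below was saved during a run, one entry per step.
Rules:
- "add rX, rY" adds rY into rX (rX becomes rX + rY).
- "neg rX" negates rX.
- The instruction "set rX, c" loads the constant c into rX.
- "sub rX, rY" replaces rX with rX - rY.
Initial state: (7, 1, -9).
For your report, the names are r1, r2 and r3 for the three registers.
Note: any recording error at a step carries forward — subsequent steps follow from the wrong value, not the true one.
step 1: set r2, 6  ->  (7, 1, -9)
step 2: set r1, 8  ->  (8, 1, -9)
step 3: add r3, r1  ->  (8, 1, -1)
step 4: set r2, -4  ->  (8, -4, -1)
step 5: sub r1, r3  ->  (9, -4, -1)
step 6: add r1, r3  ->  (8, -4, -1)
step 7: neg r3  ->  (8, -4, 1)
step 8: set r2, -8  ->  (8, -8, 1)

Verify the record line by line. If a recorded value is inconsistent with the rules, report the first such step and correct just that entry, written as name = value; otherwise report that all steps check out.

step 1, r2 = 6

Recomputing the run from the initial state:
step 1: r1 = 7, r2 = 6, r3 = -9
step 2: r1 = 8, r2 = 6, r3 = -9
step 3: r1 = 8, r2 = 6, r3 = -1
step 4: r1 = 8, r2 = -4, r3 = -1
step 5: r1 = 9, r2 = -4, r3 = -1
step 6: r1 = 8, r2 = -4, r3 = -1
step 7: r1 = 8, r2 = -4, r3 = 1
step 8: r1 = 8, r2 = -8, r3 = 1
The first disagreement with the record is at step 1, where the value should be r2 = 6.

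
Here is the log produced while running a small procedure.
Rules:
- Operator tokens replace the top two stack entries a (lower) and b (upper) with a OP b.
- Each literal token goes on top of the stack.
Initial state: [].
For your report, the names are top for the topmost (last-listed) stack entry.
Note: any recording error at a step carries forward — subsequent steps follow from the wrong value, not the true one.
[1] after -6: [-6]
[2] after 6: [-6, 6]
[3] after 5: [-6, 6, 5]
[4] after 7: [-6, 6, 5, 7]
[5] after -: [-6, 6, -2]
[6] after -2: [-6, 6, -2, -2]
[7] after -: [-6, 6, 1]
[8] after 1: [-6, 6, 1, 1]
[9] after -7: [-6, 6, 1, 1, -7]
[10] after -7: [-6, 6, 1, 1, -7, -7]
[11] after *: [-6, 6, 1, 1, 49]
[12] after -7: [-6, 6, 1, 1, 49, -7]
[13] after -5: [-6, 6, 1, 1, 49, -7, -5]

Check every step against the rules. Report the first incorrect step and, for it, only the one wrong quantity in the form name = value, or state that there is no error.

step 7, top = 0

Recomputing the run from the initial state:
step 1: [-6]
step 2: [-6, 6]
step 3: [-6, 6, 5]
step 4: [-6, 6, 5, 7]
step 5: [-6, 6, -2]
step 6: [-6, 6, -2, -2]
step 7: [-6, 6, 0]
step 8: [-6, 6, 0, 1]
step 9: [-6, 6, 0, 1, -7]
step 10: [-6, 6, 0, 1, -7, -7]
step 11: [-6, 6, 0, 1, 49]
step 12: [-6, 6, 0, 1, 49, -7]
step 13: [-6, 6, 0, 1, 49, -7, -5]
The first disagreement with the log is at step 7, where the value should be top = 0.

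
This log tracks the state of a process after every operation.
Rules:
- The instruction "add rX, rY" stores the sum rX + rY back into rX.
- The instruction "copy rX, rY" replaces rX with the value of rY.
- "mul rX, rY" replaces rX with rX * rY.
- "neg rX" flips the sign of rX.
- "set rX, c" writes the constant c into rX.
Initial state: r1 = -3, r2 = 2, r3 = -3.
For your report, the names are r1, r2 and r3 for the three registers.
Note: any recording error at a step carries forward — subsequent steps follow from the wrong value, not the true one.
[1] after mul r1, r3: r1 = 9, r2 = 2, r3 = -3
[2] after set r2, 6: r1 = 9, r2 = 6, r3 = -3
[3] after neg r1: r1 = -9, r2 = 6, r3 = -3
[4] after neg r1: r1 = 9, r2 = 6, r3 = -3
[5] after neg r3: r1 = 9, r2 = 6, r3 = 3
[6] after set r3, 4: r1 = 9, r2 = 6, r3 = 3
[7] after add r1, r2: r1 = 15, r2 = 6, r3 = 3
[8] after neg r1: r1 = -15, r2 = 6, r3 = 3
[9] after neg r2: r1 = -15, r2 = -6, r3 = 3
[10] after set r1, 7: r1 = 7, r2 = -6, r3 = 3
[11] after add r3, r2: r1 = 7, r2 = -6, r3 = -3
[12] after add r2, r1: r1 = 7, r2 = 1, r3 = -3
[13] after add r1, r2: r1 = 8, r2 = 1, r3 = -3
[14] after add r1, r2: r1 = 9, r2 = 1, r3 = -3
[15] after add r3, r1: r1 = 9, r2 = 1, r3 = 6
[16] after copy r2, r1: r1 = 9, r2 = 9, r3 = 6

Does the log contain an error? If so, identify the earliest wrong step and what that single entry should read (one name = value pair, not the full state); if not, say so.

step 6, r3 = 4

Step 1: r1 = -3 * -3 = 9 — checks out.
Step 2: r2 = 6 — consistent with the log.
Step 3: r1 = -(9) = -9 — agrees with the log.
Step 4: r1 = -(-9) = 9 — no discrepancy.
Step 5: r3 = -(-3) = 3 — no discrepancy.
Step 6: r3 = 4 — this is not what the log shows.
The audit stops at step 6: the recorded entry is wrong and should be r3 = 4.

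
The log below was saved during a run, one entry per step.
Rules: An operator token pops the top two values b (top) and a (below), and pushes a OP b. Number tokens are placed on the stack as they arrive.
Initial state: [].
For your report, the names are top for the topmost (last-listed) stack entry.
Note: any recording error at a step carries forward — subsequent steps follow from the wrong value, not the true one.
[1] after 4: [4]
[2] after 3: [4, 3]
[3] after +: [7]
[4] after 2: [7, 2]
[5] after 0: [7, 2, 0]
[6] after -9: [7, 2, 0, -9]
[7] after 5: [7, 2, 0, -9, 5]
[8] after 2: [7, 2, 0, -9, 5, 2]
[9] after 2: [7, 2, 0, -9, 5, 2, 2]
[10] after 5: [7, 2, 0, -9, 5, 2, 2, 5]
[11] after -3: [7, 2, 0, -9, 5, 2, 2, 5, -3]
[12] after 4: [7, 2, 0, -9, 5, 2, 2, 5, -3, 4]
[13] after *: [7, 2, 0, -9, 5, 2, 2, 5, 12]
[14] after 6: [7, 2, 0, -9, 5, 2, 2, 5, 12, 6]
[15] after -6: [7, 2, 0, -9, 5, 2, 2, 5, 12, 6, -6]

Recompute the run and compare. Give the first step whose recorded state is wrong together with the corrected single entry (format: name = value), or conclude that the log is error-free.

Recomputing the run from the initial state:
step 1: [4]
step 2: [4, 3]
step 3: [7]
step 4: [7, 2]
step 5: [7, 2, 0]
step 6: [7, 2, 0, -9]
step 7: [7, 2, 0, -9, 5]
step 8: [7, 2, 0, -9, 5, 2]
step 9: [7, 2, 0, -9, 5, 2, 2]
step 10: [7, 2, 0, -9, 5, 2, 2, 5]
step 11: [7, 2, 0, -9, 5, 2, 2, 5, -3]
step 12: [7, 2, 0, -9, 5, 2, 2, 5, -3, 4]
step 13: [7, 2, 0, -9, 5, 2, 2, 5, -12]
step 14: [7, 2, 0, -9, 5, 2, 2, 5, -12, 6]
step 15: [7, 2, 0, -9, 5, 2, 2, 5, -12, 6, -6]
The first disagreement with the log is at step 13, where the value should be top = -12.

step 13, top = -12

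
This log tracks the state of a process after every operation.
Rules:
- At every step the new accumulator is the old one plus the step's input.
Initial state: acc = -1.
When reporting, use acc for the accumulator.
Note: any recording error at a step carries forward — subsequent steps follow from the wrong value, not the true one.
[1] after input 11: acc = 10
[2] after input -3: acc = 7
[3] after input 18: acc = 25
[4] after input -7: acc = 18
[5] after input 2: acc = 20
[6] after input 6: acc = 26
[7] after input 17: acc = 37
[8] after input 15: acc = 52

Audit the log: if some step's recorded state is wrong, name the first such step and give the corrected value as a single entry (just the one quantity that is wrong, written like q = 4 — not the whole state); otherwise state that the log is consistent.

Step 1: acc = -1 + 11 = 10 — matches.
Step 2: acc = 10 + -3 = 7 — agrees with the log.
Step 3: acc = 7 + 18 = 25 — agrees with the log.
Step 4: acc = 25 + -7 = 18 — same as recorded.
Step 5: acc = 18 + 2 = 20 — matches.
Step 6: acc = 20 + 6 = 26 — verified.
Step 7: acc = 26 + 17 = 43 — the entry is off here.
So the first discrepancy is step 7, where the right value is acc = 43.

step 7, acc = 43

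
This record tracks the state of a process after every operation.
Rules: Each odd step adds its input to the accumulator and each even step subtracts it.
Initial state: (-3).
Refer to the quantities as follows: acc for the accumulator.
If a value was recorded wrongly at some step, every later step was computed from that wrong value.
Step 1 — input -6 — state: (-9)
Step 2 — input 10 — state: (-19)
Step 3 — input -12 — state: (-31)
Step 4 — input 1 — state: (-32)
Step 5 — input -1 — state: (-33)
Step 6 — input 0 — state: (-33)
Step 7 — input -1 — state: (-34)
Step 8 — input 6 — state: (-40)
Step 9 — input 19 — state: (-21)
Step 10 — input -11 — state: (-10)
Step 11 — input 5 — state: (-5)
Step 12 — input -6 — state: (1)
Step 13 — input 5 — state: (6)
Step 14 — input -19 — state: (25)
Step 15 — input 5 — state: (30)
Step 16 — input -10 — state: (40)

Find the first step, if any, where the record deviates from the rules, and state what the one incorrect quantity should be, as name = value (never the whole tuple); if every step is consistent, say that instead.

no error

1. acc = -3 + -6 = -9 (checks out)
2. acc = -9 - 10 = -19 (exactly as logged)
3. acc = -19 + -12 = -31 (confirmed correct)
4. acc = -31 - 1 = -32 (confirmed correct)
5. acc = -32 + -1 = -33 (in agreement)
6. acc = -33 - 0 = -33 (in agreement)
7. acc = -33 + -1 = -34 (in agreement)
8. acc = -34 - 6 = -40 (same as recorded)
9. acc = -40 + 19 = -21 (confirmed correct)
10. acc = -21 - -11 = -10 (matches)
11. acc = -10 + 5 = -5 (checks out)
12. acc = -5 - -6 = 1 (confirmed correct)
13. acc = 1 + 5 = 6 (checks out)
14. acc = 6 - -19 = 25 (agrees with the record)
15. acc = 25 + 5 = 30 (matches)
16. acc = 30 - -10 = 40 (consistent with the record)
The whole run recomputes cleanly — no discrepancies.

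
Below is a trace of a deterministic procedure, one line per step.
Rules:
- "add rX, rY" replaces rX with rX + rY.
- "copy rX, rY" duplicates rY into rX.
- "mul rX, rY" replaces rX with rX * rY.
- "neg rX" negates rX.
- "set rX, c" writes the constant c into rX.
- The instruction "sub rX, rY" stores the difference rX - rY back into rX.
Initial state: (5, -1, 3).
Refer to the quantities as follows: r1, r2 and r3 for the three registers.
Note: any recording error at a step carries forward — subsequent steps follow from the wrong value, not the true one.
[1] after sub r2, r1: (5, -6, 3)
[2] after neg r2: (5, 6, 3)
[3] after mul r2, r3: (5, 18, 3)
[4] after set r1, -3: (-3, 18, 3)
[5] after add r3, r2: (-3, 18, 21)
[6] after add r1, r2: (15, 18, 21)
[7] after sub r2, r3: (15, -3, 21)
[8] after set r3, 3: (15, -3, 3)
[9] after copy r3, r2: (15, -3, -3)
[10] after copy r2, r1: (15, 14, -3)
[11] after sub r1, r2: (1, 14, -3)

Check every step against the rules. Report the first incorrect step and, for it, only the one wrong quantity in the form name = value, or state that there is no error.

Recomputing the run from the initial state:
step 1: r1 = 5, r2 = -6, r3 = 3
step 2: r1 = 5, r2 = 6, r3 = 3
step 3: r1 = 5, r2 = 18, r3 = 3
step 4: r1 = -3, r2 = 18, r3 = 3
step 5: r1 = -3, r2 = 18, r3 = 21
step 6: r1 = 15, r2 = 18, r3 = 21
step 7: r1 = 15, r2 = -3, r3 = 21
step 8: r1 = 15, r2 = -3, r3 = 3
step 9: r1 = 15, r2 = -3, r3 = -3
step 10: r1 = 15, r2 = 15, r3 = -3
step 11: r1 = 0, r2 = 15, r3 = -3
The first disagreement with the trace is at step 10, where the value should be r2 = 15.

step 10, r2 = 15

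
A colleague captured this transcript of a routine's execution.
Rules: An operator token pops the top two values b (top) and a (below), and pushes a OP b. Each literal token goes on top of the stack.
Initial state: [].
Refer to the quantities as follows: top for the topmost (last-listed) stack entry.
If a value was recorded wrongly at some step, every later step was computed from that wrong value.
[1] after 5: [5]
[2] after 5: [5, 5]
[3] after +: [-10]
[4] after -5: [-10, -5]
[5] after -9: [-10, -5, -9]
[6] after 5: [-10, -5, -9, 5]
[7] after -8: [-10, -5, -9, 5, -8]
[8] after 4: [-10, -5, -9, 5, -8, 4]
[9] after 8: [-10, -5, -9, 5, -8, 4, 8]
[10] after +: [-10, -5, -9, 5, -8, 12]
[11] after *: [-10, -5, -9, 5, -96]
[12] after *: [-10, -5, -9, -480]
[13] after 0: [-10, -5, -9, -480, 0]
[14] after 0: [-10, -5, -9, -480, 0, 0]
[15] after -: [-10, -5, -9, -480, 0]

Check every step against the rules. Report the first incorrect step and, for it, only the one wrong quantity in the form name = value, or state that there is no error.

step 3, top = 10

1. push 5: top = 5 (matches)
2. push 5: top = 5 (consistent with the transcript)
3. 5 + 5 = 10 (the transcript has a different value)
First deviation found at step 3; the corrected entry is top = 10.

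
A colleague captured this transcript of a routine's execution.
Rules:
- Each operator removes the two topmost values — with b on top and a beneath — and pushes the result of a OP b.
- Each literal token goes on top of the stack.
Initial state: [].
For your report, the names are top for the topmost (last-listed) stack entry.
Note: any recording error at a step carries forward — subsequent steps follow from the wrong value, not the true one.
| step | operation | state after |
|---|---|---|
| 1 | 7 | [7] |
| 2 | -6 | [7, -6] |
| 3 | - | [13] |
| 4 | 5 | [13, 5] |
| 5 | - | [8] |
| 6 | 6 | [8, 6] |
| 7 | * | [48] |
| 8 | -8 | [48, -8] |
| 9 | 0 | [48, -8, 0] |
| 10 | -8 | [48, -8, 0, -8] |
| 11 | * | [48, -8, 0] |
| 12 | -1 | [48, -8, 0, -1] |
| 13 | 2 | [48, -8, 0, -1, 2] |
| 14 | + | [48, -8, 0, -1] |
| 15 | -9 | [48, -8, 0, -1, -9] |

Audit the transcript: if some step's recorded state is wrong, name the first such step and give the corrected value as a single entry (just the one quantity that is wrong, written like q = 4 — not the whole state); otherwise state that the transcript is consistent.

Recomputing the run from the initial state:
step 1: [7]
step 2: [7, -6]
step 3: [13]
step 4: [13, 5]
step 5: [8]
step 6: [8, 6]
step 7: [48]
step 8: [48, -8]
step 9: [48, -8, 0]
step 10: [48, -8, 0, -8]
step 11: [48, -8, 0]
step 12: [48, -8, 0, -1]
step 13: [48, -8, 0, -1, 2]
step 14: [48, -8, 0, 1]
step 15: [48, -8, 0, 1, -9]
The first disagreement with the transcript is at step 14, where the value should be top = 1.

step 14, top = 1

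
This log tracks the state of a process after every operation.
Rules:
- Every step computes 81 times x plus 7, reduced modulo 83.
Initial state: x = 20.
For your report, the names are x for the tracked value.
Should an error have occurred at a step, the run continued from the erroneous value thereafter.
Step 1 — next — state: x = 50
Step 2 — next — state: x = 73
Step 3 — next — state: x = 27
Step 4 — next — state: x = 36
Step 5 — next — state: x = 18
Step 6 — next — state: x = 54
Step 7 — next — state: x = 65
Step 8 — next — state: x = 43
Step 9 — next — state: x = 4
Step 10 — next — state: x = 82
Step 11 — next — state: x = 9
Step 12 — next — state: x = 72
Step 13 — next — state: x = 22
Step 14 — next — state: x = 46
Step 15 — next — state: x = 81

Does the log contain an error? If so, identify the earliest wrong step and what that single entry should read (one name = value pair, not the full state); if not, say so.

Step 1: x = (81*20 + 7) mod 83 = 50 — no discrepancy.
Step 2: x = (81*50 + 7) mod 83 = 73 — matches.
Step 3: x = (81*73 + 7) mod 83 = 27 — agrees with the log.
Step 4: x = (81*27 + 7) mod 83 = 36 — consistent with the log.
Step 5: x = (81*36 + 7) mod 83 = 18 — no discrepancy.
Step 6: x = (81*18 + 7) mod 83 = 54 — agrees with the log.
Step 7: x = (81*54 + 7) mod 83 = 65 — checks out.
Step 8: x = (81*65 + 7) mod 83 = 43 — agrees with the log.
Step 9: x = (81*43 + 7) mod 83 = 4 — confirmed correct.
Step 10: x = (81*4 + 7) mod 83 = 82 — no discrepancy.
Step 11: x = (81*82 + 7) mod 83 = 9 — matches.
Step 12: x = (81*9 + 7) mod 83 = 72 — agrees with the log.
Step 13: x = (81*72 + 7) mod 83 = 29 — a discrepancy with the log.
First incorrect step: 13; the correct value is x = 29.

step 13, x = 29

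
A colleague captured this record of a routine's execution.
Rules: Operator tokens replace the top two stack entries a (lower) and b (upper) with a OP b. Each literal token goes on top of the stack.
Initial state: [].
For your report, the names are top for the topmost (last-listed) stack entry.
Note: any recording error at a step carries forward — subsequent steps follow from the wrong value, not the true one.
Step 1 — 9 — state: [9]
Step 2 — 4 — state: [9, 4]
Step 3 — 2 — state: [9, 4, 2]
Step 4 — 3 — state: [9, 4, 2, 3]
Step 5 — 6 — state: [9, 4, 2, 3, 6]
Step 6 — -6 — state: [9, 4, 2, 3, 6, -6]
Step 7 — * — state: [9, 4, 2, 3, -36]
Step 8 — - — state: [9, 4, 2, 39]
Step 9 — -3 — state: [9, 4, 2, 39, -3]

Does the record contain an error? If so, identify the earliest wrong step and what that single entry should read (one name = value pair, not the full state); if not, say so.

no error

Step 1: push 9: top = 9 — consistent with the record.
Step 2: push 4: top = 4 — consistent with the record.
Step 3: push 2: top = 2 — matches.
Step 4: push 3: top = 3 — verified.
Step 5: push 6: top = 6 — agrees with the record.
Step 6: push -6: top = -6 — exactly as logged.
Step 7: 6 * -6 = -36 — checks out.
Step 8: 3 - -36 = 39 — confirmed correct.
Step 9: push -3: top = -3 — same as recorded.
Each recorded entry agrees with the recomputation.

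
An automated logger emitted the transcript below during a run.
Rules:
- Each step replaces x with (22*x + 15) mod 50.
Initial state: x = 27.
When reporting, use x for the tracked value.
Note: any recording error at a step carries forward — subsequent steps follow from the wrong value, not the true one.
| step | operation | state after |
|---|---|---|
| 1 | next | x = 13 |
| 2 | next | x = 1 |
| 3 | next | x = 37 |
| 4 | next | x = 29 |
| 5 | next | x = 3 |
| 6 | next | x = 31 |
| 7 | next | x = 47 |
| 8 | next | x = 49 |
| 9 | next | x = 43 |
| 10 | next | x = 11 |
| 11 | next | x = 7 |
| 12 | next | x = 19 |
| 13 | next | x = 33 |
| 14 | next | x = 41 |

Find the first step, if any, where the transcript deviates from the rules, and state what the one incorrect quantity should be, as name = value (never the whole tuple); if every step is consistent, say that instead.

step 1, x = 9

Recomputing the run from the initial state:
step 1: x = 9
step 2: x = 13
step 3: x = 1
step 4: x = 37
step 5: x = 29
step 6: x = 3
step 7: x = 31
step 8: x = 47
step 9: x = 49
step 10: x = 43
step 11: x = 11
step 12: x = 7
step 13: x = 19
step 14: x = 33
The first disagreement with the transcript is at step 1, where the value should be x = 9.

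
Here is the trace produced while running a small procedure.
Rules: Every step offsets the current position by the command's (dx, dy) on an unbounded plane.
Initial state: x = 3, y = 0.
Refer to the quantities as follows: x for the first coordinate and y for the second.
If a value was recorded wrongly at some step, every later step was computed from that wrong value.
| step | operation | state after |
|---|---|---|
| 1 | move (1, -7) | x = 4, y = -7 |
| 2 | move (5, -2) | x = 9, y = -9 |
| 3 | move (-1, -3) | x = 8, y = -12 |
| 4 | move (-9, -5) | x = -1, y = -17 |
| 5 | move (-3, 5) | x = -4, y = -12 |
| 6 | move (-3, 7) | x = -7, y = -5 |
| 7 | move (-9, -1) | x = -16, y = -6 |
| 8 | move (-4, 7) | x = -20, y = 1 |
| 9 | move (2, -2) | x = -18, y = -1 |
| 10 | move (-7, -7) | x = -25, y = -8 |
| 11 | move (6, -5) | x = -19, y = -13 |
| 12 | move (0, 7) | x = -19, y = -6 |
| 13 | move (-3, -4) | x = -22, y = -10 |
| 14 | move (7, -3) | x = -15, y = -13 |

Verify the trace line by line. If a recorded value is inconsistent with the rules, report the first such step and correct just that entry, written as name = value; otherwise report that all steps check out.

no error

step 1: x = 3 + (1) = 4, y = 0 + (-7) = -7 -> checks out
step 2: x = 4 + (5) = 9, y = -7 + (-2) = -9 -> consistent with the trace
step 3: x = 9 + (-1) = 8, y = -9 + (-3) = -12 -> confirmed correct
step 4: x = 8 + (-9) = -1, y = -12 + (-5) = -17 -> consistent with the trace
step 5: x = -1 + (-3) = -4, y = -17 + (5) = -12 -> no discrepancy
step 6: x = -4 + (-3) = -7, y = -12 + (7) = -5 -> checks out
step 7: x = -7 + (-9) = -16, y = -5 + (-1) = -6 -> matches
step 8: x = -16 + (-4) = -20, y = -6 + (7) = 1 -> matches
step 9: x = -20 + (2) = -18, y = 1 + (-2) = -1 -> exactly as logged
step 10: x = -18 + (-7) = -25, y = -1 + (-7) = -8 -> matches
step 11: x = -25 + (6) = -19, y = -8 + (-5) = -13 -> in agreement
step 12: x = -19 + (0) = -19, y = -13 + (7) = -6 -> matches
step 13: x = -19 + (-3) = -22, y = -6 + (-4) = -10 -> consistent with the trace
step 14: x = -22 + (7) = -15, y = -10 + (-3) = -13 -> in agreement
All steps check out; nothing to correct.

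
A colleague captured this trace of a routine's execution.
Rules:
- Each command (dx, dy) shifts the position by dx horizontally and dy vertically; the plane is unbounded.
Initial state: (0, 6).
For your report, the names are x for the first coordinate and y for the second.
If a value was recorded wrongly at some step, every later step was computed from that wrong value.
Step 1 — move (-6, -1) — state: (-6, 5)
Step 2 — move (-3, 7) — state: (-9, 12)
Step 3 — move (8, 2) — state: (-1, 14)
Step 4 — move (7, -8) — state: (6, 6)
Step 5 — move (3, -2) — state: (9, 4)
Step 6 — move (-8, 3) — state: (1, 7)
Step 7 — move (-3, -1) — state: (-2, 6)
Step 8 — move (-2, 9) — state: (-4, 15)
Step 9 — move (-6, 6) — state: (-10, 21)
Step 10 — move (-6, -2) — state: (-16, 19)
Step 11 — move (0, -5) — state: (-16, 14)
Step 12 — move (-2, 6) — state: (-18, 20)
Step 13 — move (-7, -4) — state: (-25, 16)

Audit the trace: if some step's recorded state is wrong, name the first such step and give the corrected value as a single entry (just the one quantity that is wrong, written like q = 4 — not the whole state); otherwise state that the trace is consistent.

no error

step 1: x = 0 + (-6) = -6, y = 6 + (-1) = 5 -> same as recorded
step 2: x = -6 + (-3) = -9, y = 5 + (7) = 12 -> consistent with the trace
step 3: x = -9 + (8) = -1, y = 12 + (2) = 14 -> confirmed correct
step 4: x = -1 + (7) = 6, y = 14 + (-8) = 6 -> same as recorded
step 5: x = 6 + (3) = 9, y = 6 + (-2) = 4 -> checks out
step 6: x = 9 + (-8) = 1, y = 4 + (3) = 7 -> in agreement
step 7: x = 1 + (-3) = -2, y = 7 + (-1) = 6 -> in agreement
step 8: x = -2 + (-2) = -4, y = 6 + (9) = 15 -> in agreement
step 9: x = -4 + (-6) = -10, y = 15 + (6) = 21 -> checks out
step 10: x = -10 + (-6) = -16, y = 21 + (-2) = 19 -> no discrepancy
step 11: x = -16 + (0) = -16, y = 19 + (-5) = 14 -> checks out
step 12: x = -16 + (-2) = -18, y = 14 + (6) = 20 -> no discrepancy
step 13: x = -18 + (-7) = -25, y = 20 + (-4) = 16 -> no discrepancy
No step deviates from the rules.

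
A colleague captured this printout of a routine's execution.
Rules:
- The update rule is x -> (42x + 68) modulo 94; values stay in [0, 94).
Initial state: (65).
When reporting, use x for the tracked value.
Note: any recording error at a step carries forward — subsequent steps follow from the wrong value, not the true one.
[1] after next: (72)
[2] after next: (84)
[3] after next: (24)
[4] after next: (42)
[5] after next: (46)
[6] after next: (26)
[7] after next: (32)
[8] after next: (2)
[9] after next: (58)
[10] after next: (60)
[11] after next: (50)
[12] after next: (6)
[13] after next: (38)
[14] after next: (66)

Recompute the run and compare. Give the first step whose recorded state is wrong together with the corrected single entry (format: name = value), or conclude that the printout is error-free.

no error

step 1: x = (42*65 + 68) mod 94 = 72 -> checks out
step 2: x = (42*72 + 68) mod 94 = 84 -> agrees with the printout
step 3: x = (42*84 + 68) mod 94 = 24 -> agrees with the printout
step 4: x = (42*24 + 68) mod 94 = 42 -> consistent with the printout
step 5: x = (42*42 + 68) mod 94 = 46 -> agrees with the printout
step 6: x = (42*46 + 68) mod 94 = 26 -> consistent with the printout
step 7: x = (42*26 + 68) mod 94 = 32 -> no discrepancy
step 8: x = (42*32 + 68) mod 94 = 2 -> confirmed correct
step 9: x = (42*2 + 68) mod 94 = 58 -> same as recorded
step 10: x = (42*58 + 68) mod 94 = 60 -> in agreement
step 11: x = (42*60 + 68) mod 94 = 50 -> matches
step 12: x = (42*50 + 68) mod 94 = 6 -> exactly as logged
step 13: x = (42*6 + 68) mod 94 = 38 -> agrees with the printout
step 14: x = (42*38 + 68) mod 94 = 66 -> checks out
The recomputation confirms every line.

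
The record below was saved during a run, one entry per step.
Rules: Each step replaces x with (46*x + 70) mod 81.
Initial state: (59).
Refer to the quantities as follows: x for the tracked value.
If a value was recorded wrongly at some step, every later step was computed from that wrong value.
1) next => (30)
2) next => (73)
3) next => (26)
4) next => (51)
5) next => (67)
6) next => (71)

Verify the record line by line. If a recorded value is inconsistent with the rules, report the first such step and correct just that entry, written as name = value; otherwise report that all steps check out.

step 6, x = 74

Step 1: x = (46*59 + 70) mod 81 = 30 — same as recorded.
Step 2: x = (46*30 + 70) mod 81 = 73 — verified.
Step 3: x = (46*73 + 70) mod 81 = 26 — checks out.
Step 4: x = (46*26 + 70) mod 81 = 51 — in agreement.
Step 5: x = (46*51 + 70) mod 81 = 67 — consistent with the record.
Step 6: x = (46*67 + 70) mod 81 = 74 — the record disagrees here.
First incorrect step: 6; the correct value is x = 74.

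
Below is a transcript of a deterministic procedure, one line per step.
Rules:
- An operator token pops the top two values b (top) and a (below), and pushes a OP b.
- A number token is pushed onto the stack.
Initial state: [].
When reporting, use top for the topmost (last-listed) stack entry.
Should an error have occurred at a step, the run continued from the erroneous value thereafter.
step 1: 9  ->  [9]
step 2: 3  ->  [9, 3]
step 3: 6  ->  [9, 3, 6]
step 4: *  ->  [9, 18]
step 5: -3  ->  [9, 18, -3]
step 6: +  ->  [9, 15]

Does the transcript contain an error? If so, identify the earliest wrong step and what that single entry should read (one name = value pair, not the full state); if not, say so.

no error

Recomputing the run from the initial state:
step 1: [9]
step 2: [9, 3]
step 3: [9, 3, 6]
step 4: [9, 18]
step 5: [9, 18, -3]
step 6: [9, 15]
This matches the transcript at every step.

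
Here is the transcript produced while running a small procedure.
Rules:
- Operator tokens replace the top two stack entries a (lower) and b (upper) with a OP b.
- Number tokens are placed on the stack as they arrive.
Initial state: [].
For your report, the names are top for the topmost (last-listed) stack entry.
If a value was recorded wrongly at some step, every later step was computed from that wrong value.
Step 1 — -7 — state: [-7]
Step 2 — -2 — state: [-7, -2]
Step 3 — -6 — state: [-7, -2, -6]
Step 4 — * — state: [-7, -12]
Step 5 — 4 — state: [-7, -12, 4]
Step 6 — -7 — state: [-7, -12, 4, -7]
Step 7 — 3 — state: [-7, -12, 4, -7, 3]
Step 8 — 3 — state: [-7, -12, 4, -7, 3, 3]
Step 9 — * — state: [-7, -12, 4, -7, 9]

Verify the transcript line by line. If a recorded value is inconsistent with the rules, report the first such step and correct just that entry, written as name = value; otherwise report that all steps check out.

1. push -7: top = -7 (checks out)
2. push -2: top = -2 (agrees with the transcript)
3. push -6: top = -6 (consistent with the transcript)
4. -2 * -6 = 12 (not what was recorded)
First incorrect step: 4; the correct value is top = 12.

step 4, top = 12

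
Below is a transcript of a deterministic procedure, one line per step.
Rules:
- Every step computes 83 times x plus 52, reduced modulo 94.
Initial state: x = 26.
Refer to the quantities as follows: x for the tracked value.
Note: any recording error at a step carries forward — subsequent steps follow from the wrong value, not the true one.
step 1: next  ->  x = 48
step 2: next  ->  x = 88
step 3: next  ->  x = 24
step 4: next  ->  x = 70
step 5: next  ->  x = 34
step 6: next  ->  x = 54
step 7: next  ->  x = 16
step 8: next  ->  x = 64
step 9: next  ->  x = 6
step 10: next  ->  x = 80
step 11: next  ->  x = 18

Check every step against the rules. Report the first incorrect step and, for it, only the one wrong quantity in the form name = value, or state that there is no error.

step 7, x = 22

Recomputing the run from the initial state:
step 1: x = 48
step 2: x = 88
step 3: x = 24
step 4: x = 70
step 5: x = 34
step 6: x = 54
step 7: x = 22
step 8: x = 92
step 9: x = 74
step 10: x = 84
step 11: x = 68
The first disagreement with the transcript is at step 7, where the value should be x = 22.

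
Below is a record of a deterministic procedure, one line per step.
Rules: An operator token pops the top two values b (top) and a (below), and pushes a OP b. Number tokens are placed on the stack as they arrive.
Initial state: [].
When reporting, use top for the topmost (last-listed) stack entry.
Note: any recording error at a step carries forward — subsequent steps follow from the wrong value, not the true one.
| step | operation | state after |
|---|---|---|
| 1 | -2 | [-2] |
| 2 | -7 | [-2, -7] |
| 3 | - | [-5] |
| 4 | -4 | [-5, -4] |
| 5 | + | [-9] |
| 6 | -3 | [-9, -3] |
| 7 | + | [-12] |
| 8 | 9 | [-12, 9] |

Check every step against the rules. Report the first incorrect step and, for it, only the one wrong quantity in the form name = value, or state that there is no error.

step 3, top = 5

Step 1: push -2: top = -2 — confirmed correct.
Step 2: push -7: top = -7 — in agreement.
Step 3: -2 - -7 = 5 — the entry is off here.
That makes step 3 the first incorrect line — top = 5 is what it should show.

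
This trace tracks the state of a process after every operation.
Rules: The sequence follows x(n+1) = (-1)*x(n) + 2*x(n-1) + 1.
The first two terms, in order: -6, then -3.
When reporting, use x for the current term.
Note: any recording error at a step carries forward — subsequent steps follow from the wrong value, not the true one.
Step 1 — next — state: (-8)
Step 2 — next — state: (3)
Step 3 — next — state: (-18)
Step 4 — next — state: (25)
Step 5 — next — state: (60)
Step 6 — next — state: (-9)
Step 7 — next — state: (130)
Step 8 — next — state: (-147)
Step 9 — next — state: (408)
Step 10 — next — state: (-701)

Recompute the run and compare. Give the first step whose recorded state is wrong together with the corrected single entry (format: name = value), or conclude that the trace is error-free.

1. x = -1*(-3) + (2)*(-6) + (1) = -8 (no discrepancy)
2. x = -1*(-8) + (2)*(-3) + (1) = 3 (exactly as logged)
3. x = -1*(3) + (2)*(-8) + (1) = -18 (same as recorded)
4. x = -1*(-18) + (2)*(3) + (1) = 25 (matches)
5. x = -1*(25) + (2)*(-18) + (1) = -60 (not what was recorded)
Conclusion: step 5 carries the first error; the entry should be x = -60.

step 5, x = -60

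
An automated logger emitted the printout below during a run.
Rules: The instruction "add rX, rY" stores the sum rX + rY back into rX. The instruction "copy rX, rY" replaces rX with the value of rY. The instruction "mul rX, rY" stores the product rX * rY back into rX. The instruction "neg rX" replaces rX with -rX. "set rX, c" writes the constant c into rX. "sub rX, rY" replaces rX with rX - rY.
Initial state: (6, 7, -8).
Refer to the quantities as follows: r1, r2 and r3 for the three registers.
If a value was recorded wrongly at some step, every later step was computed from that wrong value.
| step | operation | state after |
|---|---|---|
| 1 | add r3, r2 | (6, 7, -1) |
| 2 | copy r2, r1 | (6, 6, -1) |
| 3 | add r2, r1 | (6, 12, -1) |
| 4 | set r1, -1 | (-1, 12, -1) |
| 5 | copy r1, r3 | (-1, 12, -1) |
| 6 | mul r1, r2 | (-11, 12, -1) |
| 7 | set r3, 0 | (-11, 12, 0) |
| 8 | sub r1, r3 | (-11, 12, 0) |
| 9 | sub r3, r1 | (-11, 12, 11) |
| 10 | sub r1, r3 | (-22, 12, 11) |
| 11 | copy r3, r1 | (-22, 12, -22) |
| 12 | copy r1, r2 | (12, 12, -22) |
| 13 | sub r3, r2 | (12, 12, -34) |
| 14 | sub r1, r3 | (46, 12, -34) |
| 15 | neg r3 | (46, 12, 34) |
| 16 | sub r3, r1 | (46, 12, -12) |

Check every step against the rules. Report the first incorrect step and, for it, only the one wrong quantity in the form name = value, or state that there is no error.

Recomputing the run from the initial state:
step 1: r1 = 6, r2 = 7, r3 = -1
step 2: r1 = 6, r2 = 6, r3 = -1
step 3: r1 = 6, r2 = 12, r3 = -1
step 4: r1 = -1, r2 = 12, r3 = -1
step 5: r1 = -1, r2 = 12, r3 = -1
step 6: r1 = -12, r2 = 12, r3 = -1
step 7: r1 = -12, r2 = 12, r3 = 0
step 8: r1 = -12, r2 = 12, r3 = 0
step 9: r1 = -12, r2 = 12, r3 = 12
step 10: r1 = -24, r2 = 12, r3 = 12
step 11: r1 = -24, r2 = 12, r3 = -24
step 12: r1 = 12, r2 = 12, r3 = -24
step 13: r1 = 12, r2 = 12, r3 = -36
step 14: r1 = 48, r2 = 12, r3 = -36
step 15: r1 = 48, r2 = 12, r3 = 36
step 16: r1 = 48, r2 = 12, r3 = -12
The first disagreement with the printout is at step 6, where the value should be r1 = -12.

step 6, r1 = -12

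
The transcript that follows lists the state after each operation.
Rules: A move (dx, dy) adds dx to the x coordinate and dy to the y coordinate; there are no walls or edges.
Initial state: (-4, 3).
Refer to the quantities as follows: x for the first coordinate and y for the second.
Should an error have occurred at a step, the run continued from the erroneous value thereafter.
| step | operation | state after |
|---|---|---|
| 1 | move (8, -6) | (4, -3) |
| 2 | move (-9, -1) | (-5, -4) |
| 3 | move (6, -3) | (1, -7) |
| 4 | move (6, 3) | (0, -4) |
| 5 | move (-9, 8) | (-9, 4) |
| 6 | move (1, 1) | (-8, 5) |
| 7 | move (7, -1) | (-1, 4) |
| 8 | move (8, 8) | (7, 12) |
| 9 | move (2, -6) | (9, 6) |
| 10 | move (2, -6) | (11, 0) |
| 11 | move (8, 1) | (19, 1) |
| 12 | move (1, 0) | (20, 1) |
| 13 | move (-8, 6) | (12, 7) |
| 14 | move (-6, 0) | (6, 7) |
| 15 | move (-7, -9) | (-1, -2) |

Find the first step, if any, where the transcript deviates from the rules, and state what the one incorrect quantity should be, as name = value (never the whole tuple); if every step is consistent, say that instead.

Recomputing the run from the initial state:
step 1: x = 4, y = -3
step 2: x = -5, y = -4
step 3: x = 1, y = -7
step 4: x = 7, y = -4
step 5: x = -2, y = 4
step 6: x = -1, y = 5
step 7: x = 6, y = 4
step 8: x = 14, y = 12
step 9: x = 16, y = 6
step 10: x = 18, y = 0
step 11: x = 26, y = 1
step 12: x = 27, y = 1
step 13: x = 19, y = 7
step 14: x = 13, y = 7
step 15: x = 6, y = -2
The first disagreement with the transcript is at step 4, where the value should be x = 7.

step 4, x = 7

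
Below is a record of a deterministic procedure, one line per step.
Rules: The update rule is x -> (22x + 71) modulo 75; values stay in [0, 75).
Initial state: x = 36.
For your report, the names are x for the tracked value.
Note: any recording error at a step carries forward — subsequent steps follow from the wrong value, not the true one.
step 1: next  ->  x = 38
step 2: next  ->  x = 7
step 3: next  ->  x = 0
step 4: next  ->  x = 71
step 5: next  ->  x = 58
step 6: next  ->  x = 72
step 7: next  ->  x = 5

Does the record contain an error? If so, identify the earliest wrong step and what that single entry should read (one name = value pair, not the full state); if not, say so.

step 1: x = (22*36 + 71) mod 75 = 38 -> verified
step 2: x = (22*38 + 71) mod 75 = 7 -> verified
step 3: x = (22*7 + 71) mod 75 = 0 -> confirmed correct
step 4: x = (22*0 + 71) mod 75 = 71 -> exactly as logged
step 5: x = (22*71 + 71) mod 75 = 58 -> exactly as logged
step 6: x = (22*58 + 71) mod 75 = 72 -> exactly as logged
step 7: x = (22*72 + 71) mod 75 = 5 -> consistent with the record
The recomputation confirms every line.

no error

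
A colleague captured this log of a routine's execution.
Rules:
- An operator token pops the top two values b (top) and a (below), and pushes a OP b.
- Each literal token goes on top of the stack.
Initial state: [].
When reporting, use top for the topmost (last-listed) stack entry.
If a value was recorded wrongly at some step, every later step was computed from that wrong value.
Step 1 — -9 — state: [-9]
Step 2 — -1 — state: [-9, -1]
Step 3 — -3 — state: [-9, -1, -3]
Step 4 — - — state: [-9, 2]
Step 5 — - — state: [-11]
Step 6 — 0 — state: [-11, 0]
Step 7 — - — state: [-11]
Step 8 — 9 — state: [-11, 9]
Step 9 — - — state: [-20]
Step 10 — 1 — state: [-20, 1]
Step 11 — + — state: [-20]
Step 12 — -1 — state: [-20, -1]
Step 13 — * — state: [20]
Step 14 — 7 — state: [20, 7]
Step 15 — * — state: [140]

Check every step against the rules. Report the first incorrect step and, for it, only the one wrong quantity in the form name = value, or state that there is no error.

step 11, top = -19

Recomputing the run from the initial state:
step 1: [-9]
step 2: [-9, -1]
step 3: [-9, -1, -3]
step 4: [-9, 2]
step 5: [-11]
step 6: [-11, 0]
step 7: [-11]
step 8: [-11, 9]
step 9: [-20]
step 10: [-20, 1]
step 11: [-19]
step 12: [-19, -1]
step 13: [19]
step 14: [19, 7]
step 15: [133]
The first disagreement with the log is at step 11, where the value should be top = -19.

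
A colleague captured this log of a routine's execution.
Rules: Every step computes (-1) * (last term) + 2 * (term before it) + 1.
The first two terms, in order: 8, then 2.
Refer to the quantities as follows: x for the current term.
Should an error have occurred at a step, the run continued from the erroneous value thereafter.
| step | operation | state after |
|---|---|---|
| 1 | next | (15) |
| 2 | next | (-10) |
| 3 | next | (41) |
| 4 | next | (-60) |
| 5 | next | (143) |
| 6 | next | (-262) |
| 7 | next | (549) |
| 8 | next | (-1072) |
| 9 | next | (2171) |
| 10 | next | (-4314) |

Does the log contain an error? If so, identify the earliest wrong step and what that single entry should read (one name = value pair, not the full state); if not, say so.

1. x = -1*(2) + (2)*(8) + (1) = 15 (verified)
2. x = -1*(15) + (2)*(2) + (1) = -10 (agrees with the log)
3. x = -1*(-10) + (2)*(15) + (1) = 41 (same as recorded)
4. x = -1*(41) + (2)*(-10) + (1) = -60 (checks out)
5. x = -1*(-60) + (2)*(41) + (1) = 143 (no discrepancy)
6. x = -1*(143) + (2)*(-60) + (1) = -262 (exactly as logged)
7. x = -1*(-262) + (2)*(143) + (1) = 549 (matches)
8. x = -1*(549) + (2)*(-262) + (1) = -1072 (agrees with the log)
9. x = -1*(-1072) + (2)*(549) + (1) = 2171 (checks out)
10. x = -1*(2171) + (2)*(-1072) + (1) = -4314 (exactly as logged)
The whole run recomputes cleanly — no discrepancies.

no error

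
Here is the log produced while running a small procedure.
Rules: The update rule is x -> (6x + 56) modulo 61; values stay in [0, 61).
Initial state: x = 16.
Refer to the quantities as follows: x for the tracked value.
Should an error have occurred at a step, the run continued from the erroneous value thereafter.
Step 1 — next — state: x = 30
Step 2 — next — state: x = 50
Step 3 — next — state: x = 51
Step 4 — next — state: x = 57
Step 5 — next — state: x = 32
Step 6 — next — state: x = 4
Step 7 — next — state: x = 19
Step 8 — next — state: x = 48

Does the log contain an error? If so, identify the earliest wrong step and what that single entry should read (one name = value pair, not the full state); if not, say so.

step 2, x = 53

Recomputing the run from the initial state:
step 1: x = 30
step 2: x = 53
step 3: x = 8
step 4: x = 43
step 5: x = 9
step 6: x = 49
step 7: x = 45
step 8: x = 21
The first disagreement with the log is at step 2, where the value should be x = 53.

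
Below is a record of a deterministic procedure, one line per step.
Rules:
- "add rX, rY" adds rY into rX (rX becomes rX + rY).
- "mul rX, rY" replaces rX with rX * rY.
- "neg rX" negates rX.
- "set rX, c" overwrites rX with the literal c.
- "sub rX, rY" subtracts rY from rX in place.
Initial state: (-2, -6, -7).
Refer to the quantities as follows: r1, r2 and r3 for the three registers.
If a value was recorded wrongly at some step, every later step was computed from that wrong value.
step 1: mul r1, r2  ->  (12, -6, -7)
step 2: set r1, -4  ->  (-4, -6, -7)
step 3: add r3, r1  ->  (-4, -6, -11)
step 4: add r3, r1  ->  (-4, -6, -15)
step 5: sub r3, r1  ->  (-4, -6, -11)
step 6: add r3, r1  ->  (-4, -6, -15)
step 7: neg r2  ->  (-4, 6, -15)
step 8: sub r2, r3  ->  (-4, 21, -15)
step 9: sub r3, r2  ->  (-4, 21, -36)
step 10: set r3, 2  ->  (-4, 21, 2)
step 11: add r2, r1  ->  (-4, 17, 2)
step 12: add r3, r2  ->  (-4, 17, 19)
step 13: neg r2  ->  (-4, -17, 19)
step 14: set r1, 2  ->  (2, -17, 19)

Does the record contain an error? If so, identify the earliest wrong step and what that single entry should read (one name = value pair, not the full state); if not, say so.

no error

step 1: r1 = -2 * -6 = 12 -> consistent with the record
step 2: r1 = -4 -> confirmed correct
step 3: r3 = -7 + -4 = -11 -> same as recorded
step 4: r3 = -11 + -4 = -15 -> in agreement
step 5: r3 = -15 - -4 = -11 -> consistent with the record
step 6: r3 = -11 + -4 = -15 -> checks out
step 7: r2 = -(-6) = 6 -> exactly as logged
step 8: r2 = 6 - -15 = 21 -> same as recorded
step 9: r3 = -15 - 21 = -36 -> same as recorded
step 10: r3 = 2 -> confirmed correct
step 11: r2 = 21 + -4 = 17 -> same as recorded
step 12: r3 = 2 + 17 = 19 -> consistent with the record
step 13: r2 = -(17) = -17 -> consistent with the record
step 14: r1 = 2 -> matches
All steps check out; nothing to correct.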